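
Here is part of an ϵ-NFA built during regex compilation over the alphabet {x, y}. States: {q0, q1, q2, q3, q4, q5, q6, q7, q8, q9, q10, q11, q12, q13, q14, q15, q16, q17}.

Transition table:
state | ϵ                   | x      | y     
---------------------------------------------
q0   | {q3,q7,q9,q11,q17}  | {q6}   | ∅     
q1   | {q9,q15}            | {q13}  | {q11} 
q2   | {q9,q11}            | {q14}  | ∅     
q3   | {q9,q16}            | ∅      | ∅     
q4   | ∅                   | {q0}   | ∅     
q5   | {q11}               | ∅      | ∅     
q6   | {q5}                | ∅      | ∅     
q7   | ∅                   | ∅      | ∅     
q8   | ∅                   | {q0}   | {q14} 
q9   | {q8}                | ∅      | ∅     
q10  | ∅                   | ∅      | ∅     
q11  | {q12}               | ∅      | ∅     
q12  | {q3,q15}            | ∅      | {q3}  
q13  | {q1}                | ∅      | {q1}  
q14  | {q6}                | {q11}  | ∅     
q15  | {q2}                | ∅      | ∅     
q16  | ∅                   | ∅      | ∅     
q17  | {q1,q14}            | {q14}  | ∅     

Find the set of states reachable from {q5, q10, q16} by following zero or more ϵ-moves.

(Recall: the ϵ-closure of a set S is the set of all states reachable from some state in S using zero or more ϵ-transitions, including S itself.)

{q2, q3, q5, q8, q9, q10, q11, q12, q15, q16}

Start with {q5, q10, q16}.
From q5 via ϵ: add q11.
From q11 via ϵ: add q12.
From q12 via ϵ: add q3, q15.
From q3 via ϵ: add q9.
From q15 via ϵ: add q2.
From q9 via ϵ: add q8.
No new states can be added; the closed set is {q2, q3, q5, q8, q9, q10, q11, q12, q15, q16}.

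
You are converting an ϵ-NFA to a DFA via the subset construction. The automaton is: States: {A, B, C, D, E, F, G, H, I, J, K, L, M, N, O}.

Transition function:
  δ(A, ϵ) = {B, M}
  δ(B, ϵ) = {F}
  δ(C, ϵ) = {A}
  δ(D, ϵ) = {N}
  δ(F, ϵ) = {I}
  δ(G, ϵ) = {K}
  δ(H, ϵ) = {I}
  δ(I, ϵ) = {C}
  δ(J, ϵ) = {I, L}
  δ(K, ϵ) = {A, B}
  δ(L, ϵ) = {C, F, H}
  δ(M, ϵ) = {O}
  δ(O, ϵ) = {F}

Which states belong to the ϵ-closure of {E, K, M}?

{A, B, C, E, F, I, K, M, O}

Start with {E, K, M}.
From K via ϵ: add A, B.
From M via ϵ: add O.
From B via ϵ: add F.
From F via ϵ: add I.
From I via ϵ: add C.
No new states can be added; the closed set is {A, B, C, E, F, I, K, M, O}.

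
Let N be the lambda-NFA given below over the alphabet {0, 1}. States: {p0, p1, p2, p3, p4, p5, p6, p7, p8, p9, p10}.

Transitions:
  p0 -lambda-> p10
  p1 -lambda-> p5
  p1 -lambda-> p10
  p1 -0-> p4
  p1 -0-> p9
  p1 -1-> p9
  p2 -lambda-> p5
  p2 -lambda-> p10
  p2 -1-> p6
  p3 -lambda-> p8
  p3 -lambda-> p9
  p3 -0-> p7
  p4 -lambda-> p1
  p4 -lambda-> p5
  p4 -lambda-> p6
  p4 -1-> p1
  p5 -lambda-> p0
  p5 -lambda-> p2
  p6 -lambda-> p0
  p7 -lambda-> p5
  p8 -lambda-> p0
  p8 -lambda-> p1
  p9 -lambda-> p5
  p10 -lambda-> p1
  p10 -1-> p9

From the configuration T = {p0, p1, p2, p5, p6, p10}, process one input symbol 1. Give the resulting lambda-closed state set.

p1 on 1 → {p9}.
p2 on 1 → {p6}.
p10 on 1 → {p9}.
No 1-transition from p0, p5, p6.
Union after reading 1: {p6, p9}.
Now take the lambda-closure:
From p6 via lambda: add p0.
From p9 via lambda: add p5.
From p0 via lambda: add p10.
From p5 via lambda: add p2.
From p10 via lambda: add p1.
No new states can be added; the closed set is {p0, p1, p2, p5, p6, p9, p10}.

{p0, p1, p2, p5, p6, p9, p10}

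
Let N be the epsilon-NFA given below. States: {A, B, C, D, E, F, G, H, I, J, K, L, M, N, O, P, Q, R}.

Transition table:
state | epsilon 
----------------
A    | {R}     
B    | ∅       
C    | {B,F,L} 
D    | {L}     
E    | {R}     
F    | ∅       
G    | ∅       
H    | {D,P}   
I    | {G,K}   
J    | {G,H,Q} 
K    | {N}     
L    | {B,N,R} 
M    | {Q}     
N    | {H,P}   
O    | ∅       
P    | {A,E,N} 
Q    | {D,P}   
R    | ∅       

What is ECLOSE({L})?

{A, B, D, E, H, L, N, P, R}

Start with {L}.
From L via epsilon: add B, N, R.
From N via epsilon: add H, P.
From H via epsilon: add D.
From P via epsilon: add A, E.
No new states can be added; the closed set is {A, B, D, E, H, L, N, P, R}.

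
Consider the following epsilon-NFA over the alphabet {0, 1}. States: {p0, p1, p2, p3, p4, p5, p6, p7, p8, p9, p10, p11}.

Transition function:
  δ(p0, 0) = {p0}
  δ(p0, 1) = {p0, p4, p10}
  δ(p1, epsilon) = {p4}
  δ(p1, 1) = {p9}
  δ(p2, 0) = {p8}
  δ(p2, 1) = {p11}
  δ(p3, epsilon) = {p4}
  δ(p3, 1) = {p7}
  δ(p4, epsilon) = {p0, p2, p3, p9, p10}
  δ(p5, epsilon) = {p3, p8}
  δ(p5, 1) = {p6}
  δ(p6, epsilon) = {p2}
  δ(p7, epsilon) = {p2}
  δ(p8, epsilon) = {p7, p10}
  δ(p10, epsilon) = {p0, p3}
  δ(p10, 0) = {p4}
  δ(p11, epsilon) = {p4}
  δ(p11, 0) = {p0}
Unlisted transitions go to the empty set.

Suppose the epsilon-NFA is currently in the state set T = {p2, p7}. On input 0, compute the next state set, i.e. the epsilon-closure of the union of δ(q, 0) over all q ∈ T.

{p0, p2, p3, p4, p7, p8, p9, p10}

p2 on 0 → {p8}.
No 0-transition from p7.
Union after reading 0: {p8}.
Now take the epsilon-closure:
From p8 via epsilon: add p7, p10.
From p7 via epsilon: add p2.
From p10 via epsilon: add p0, p3.
From p3 via epsilon: add p4.
From p4 via epsilon: add p9.
No new states can be added; the closed set is {p0, p2, p3, p4, p7, p8, p9, p10}.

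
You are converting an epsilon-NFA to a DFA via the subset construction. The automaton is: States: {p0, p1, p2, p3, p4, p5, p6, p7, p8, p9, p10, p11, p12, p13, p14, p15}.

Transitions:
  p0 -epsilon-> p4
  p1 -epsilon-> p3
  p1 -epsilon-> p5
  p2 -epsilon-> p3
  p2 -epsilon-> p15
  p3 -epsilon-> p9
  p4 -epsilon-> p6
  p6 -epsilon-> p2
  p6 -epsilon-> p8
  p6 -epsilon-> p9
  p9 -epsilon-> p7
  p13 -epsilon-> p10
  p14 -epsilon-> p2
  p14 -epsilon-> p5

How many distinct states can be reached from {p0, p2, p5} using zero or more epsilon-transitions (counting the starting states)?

Start with {p0, p2, p5}.
From p0 via epsilon: add p4.
From p2 via epsilon: add p3, p15.
From p3 via epsilon: add p9.
From p4 via epsilon: add p6.
From p6 via epsilon: add p8.
From p9 via epsilon: add p7.
epsilon-closure = {p0, p2, p3, p4, p5, p6, p7, p8, p9, p15}, which has 10 states.

10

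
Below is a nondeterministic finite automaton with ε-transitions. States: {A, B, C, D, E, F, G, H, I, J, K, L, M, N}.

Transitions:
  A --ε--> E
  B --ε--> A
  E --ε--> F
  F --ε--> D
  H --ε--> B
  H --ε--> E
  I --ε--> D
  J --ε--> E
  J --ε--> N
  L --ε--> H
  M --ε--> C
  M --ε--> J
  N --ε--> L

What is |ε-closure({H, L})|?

7

Start with {H, L}.
From H via ε: add B, E.
From B via ε: add A.
From E via ε: add F.
From F via ε: add D.
ε-closure = {A, B, D, E, F, H, L}, which has 7 states.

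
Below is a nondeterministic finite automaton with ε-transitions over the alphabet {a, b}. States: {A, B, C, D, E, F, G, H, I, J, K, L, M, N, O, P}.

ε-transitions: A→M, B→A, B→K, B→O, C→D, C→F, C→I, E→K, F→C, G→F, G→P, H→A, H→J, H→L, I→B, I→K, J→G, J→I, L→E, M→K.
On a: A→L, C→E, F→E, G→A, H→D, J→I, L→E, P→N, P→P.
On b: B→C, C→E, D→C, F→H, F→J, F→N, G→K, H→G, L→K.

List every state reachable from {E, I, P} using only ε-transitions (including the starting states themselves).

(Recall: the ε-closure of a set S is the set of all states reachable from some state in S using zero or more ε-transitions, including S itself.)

{A, B, E, I, K, M, O, P}

Start with {E, I, P}.
From E via ε: add K.
From I via ε: add B.
From B via ε: add A, O.
From A via ε: add M.
No new states can be added; the closed set is {A, B, E, I, K, M, O, P}.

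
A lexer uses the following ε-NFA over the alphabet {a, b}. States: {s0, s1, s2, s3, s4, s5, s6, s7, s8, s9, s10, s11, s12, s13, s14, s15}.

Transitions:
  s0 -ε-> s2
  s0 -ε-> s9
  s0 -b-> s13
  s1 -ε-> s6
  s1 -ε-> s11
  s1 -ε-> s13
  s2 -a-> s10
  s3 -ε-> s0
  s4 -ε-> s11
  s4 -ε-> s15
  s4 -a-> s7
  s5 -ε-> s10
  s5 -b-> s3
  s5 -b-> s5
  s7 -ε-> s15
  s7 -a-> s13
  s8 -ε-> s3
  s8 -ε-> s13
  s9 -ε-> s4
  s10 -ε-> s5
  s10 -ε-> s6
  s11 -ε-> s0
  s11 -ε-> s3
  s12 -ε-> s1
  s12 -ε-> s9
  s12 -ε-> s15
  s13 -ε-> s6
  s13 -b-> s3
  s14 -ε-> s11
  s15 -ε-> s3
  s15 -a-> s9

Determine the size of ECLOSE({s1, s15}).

10

Start with {s1, s15}.
From s1 via ε: add s6, s11, s13.
From s15 via ε: add s3.
From s3 via ε: add s0.
From s0 via ε: add s2, s9.
From s9 via ε: add s4.
ε-closure = {s0, s1, s2, s3, s4, s6, s9, s11, s13, s15}, which has 10 states.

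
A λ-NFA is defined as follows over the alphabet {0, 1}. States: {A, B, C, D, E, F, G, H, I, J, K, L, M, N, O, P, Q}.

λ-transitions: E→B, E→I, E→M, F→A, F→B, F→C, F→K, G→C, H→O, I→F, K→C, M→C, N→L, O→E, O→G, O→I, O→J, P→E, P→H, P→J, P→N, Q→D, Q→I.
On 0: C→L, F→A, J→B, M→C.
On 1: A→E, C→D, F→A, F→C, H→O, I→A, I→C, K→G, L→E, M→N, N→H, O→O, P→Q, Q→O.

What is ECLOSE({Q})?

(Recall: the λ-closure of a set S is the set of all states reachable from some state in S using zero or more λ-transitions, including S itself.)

Start with {Q}.
From Q via λ: add D, I.
From I via λ: add F.
From F via λ: add A, B, C, K.
No new states can be added; the closed set is {A, B, C, D, F, I, K, Q}.

{A, B, C, D, F, I, K, Q}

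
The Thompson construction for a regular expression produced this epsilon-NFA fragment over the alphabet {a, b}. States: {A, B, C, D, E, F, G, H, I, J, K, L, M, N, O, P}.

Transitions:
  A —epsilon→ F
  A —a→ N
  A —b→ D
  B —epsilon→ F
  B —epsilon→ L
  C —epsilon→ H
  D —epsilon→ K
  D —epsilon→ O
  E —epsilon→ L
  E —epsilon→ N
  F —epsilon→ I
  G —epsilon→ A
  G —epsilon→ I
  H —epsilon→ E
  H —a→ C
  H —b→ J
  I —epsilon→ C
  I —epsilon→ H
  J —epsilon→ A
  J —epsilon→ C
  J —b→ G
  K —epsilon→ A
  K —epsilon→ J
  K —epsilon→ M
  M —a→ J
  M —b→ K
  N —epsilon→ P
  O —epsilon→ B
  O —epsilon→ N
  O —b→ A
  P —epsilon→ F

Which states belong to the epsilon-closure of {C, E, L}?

Start with {C, E, L}.
From C via epsilon: add H.
From E via epsilon: add N.
From N via epsilon: add P.
From P via epsilon: add F.
From F via epsilon: add I.
No new states can be added; the closed set is {C, E, F, H, I, L, N, P}.

{C, E, F, H, I, L, N, P}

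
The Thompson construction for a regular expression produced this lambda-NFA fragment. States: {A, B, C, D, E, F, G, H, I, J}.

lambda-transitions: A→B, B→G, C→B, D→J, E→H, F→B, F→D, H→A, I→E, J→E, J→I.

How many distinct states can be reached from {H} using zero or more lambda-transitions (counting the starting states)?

Start with {H}.
From H via lambda: add A.
From A via lambda: add B.
From B via lambda: add G.
lambda-closure = {A, B, G, H}, which has 4 states.

4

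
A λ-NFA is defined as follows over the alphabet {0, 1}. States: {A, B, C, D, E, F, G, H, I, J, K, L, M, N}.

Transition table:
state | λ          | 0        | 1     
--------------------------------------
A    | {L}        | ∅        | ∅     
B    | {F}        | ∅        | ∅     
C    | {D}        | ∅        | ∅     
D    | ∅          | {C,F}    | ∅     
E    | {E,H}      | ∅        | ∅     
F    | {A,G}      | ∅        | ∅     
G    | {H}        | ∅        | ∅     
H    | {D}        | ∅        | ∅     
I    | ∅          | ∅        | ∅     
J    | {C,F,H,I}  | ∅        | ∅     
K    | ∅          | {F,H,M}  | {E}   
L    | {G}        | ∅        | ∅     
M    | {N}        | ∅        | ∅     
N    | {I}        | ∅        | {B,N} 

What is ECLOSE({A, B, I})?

{A, B, D, F, G, H, I, L}

Start with {A, B, I}.
From A via λ: add L.
From B via λ: add F.
From F via λ: add G.
From G via λ: add H.
From H via λ: add D.
No new states can be added; the closed set is {A, B, D, F, G, H, I, L}.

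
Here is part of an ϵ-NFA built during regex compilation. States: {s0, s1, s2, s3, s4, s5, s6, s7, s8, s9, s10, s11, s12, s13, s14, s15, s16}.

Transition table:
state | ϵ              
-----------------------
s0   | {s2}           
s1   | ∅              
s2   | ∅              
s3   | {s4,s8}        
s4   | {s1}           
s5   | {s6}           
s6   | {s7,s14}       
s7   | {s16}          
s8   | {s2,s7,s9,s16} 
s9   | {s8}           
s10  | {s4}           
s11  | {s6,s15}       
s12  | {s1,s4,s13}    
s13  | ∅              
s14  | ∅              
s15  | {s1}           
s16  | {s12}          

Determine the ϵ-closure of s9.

Start with {s9}.
From s9 via ϵ: add s8.
From s8 via ϵ: add s2, s7, s16.
From s16 via ϵ: add s12.
From s12 via ϵ: add s1, s4, s13.
No new states can be added; the closed set is {s1, s2, s4, s7, s8, s9, s12, s13, s16}.

{s1, s2, s4, s7, s8, s9, s12, s13, s16}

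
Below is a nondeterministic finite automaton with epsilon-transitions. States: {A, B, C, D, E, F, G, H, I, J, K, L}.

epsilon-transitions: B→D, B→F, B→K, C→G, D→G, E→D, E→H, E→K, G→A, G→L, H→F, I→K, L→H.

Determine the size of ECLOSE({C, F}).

Start with {C, F}.
From C via epsilon: add G.
From G via epsilon: add A, L.
From L via epsilon: add H.
epsilon-closure = {A, C, F, G, H, L}, which has 6 states.

6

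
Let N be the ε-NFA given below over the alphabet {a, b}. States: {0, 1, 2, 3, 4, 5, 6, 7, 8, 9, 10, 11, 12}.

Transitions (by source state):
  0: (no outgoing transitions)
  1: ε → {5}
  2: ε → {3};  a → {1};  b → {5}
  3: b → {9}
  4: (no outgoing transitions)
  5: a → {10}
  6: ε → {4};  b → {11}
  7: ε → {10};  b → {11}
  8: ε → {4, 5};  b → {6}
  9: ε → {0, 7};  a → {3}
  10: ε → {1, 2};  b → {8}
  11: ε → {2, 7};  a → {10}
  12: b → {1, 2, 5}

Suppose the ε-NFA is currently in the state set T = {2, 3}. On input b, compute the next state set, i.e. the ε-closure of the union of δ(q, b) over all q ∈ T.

{0, 1, 2, 3, 5, 7, 9, 10}

2 on b → {5}.
3 on b → {9}.
Union after reading b: {5, 9}.
Now take the ε-closure:
From 9 via ε: add 0, 7.
From 7 via ε: add 10.
From 10 via ε: add 1, 2.
From 2 via ε: add 3.
No new states can be added; the closed set is {0, 1, 2, 3, 5, 7, 9, 10}.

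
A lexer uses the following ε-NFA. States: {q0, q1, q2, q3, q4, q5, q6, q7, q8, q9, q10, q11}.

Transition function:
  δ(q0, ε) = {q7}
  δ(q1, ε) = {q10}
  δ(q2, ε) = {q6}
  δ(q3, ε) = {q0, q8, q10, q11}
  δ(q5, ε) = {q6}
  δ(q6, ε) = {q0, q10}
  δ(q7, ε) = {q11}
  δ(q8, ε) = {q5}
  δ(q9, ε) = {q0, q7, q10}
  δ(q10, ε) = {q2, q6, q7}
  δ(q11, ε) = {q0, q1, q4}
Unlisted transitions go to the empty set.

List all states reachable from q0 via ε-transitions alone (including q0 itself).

Start with {q0}.
From q0 via ε: add q7.
From q7 via ε: add q11.
From q11 via ε: add q1, q4.
From q1 via ε: add q10.
From q10 via ε: add q2, q6.
No new states can be added; the closed set is {q0, q1, q2, q4, q6, q7, q10, q11}.

{q0, q1, q2, q4, q6, q7, q10, q11}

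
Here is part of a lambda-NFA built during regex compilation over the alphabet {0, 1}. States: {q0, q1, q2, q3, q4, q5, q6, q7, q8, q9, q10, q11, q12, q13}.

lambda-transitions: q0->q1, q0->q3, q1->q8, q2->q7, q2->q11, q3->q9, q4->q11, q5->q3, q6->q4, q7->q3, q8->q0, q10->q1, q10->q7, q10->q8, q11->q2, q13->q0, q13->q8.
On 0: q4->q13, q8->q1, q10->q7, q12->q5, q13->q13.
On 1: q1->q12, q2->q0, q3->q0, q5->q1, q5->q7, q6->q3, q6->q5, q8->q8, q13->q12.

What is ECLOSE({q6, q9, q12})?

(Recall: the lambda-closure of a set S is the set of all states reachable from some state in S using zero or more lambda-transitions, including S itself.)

{q2, q3, q4, q6, q7, q9, q11, q12}

Start with {q6, q9, q12}.
From q6 via lambda: add q4.
From q4 via lambda: add q11.
From q11 via lambda: add q2.
From q2 via lambda: add q7.
From q7 via lambda: add q3.
No new states can be added; the closed set is {q2, q3, q4, q6, q7, q9, q11, q12}.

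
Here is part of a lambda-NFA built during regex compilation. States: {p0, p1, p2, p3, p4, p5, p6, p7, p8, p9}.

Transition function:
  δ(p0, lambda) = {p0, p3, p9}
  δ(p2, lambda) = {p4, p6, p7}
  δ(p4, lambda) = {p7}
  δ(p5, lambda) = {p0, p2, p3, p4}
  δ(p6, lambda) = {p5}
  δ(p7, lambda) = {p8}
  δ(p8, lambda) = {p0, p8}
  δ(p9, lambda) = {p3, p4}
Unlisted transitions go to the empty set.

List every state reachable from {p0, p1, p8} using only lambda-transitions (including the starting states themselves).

Start with {p0, p1, p8}.
From p0 via lambda: add p3, p9.
From p9 via lambda: add p4.
From p4 via lambda: add p7.
No new states can be added; the closed set is {p0, p1, p3, p4, p7, p8, p9}.

{p0, p1, p3, p4, p7, p8, p9}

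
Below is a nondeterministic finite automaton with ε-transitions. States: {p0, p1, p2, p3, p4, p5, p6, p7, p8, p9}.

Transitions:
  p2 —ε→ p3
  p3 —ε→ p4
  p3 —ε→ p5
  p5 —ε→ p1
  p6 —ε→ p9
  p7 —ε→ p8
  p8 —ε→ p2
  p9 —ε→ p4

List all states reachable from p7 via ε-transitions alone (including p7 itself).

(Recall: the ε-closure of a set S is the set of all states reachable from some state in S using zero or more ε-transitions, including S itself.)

Start with {p7}.
From p7 via ε: add p8.
From p8 via ε: add p2.
From p2 via ε: add p3.
From p3 via ε: add p4, p5.
From p5 via ε: add p1.
No new states can be added; the closed set is {p1, p2, p3, p4, p5, p7, p8}.

{p1, p2, p3, p4, p5, p7, p8}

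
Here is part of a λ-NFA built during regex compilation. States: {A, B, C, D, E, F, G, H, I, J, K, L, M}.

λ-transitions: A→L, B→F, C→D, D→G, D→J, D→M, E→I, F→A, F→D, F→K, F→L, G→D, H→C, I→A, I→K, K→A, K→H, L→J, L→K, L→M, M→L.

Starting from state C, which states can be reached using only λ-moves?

Start with {C}.
From C via λ: add D.
From D via λ: add G, J, M.
From M via λ: add L.
From L via λ: add K.
From K via λ: add A, H.
No new states can be added; the closed set is {A, C, D, G, H, J, K, L, M}.

{A, C, D, G, H, J, K, L, M}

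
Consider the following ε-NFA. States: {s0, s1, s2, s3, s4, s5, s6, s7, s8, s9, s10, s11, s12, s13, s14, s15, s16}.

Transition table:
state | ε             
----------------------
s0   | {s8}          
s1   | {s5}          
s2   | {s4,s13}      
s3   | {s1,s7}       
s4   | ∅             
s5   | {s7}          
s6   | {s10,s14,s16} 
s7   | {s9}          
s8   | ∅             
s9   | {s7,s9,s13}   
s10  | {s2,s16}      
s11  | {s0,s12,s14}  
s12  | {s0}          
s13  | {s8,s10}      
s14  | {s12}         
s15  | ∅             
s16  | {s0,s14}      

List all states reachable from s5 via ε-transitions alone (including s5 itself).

Start with {s5}.
From s5 via ε: add s7.
From s7 via ε: add s9.
From s9 via ε: add s13.
From s13 via ε: add s8, s10.
From s10 via ε: add s2, s16.
From s2 via ε: add s4.
From s16 via ε: add s0, s14.
From s14 via ε: add s12.
No new states can be added; the closed set is {s0, s2, s4, s5, s7, s8, s9, s10, s12, s13, s14, s16}.

{s0, s2, s4, s5, s7, s8, s9, s10, s12, s13, s14, s16}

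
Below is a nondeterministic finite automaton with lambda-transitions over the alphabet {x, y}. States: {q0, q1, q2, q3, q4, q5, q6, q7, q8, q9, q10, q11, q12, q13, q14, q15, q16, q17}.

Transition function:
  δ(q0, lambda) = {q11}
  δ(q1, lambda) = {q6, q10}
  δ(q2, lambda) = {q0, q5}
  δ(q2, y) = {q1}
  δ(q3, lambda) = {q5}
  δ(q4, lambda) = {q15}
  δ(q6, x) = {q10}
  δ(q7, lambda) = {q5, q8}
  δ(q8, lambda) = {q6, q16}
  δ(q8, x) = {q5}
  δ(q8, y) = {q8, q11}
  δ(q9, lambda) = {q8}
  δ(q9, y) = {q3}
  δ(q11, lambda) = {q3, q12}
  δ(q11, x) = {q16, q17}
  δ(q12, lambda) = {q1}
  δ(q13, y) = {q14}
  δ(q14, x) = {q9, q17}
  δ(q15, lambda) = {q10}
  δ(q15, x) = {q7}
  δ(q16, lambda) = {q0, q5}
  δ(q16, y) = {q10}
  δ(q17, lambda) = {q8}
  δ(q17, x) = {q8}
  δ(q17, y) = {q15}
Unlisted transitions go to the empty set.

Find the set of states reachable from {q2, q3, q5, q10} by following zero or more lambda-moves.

Start with {q2, q3, q5, q10}.
From q2 via lambda: add q0.
From q0 via lambda: add q11.
From q11 via lambda: add q12.
From q12 via lambda: add q1.
From q1 via lambda: add q6.
No new states can be added; the closed set is {q0, q1, q2, q3, q5, q6, q10, q11, q12}.

{q0, q1, q2, q3, q5, q6, q10, q11, q12}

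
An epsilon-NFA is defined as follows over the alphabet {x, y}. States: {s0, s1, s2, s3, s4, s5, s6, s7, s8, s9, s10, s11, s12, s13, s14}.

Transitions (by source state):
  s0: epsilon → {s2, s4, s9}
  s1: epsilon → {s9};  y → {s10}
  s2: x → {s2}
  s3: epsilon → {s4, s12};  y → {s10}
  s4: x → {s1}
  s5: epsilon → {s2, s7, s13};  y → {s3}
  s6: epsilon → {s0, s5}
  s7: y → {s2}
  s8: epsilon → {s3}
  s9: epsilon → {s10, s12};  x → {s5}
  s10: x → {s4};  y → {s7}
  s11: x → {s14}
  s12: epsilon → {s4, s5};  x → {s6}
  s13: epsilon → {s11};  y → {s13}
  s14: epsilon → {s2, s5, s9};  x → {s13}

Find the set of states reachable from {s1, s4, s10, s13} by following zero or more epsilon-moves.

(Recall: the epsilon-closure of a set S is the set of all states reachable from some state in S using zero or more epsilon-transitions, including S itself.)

Start with {s1, s4, s10, s13}.
From s1 via epsilon: add s9.
From s13 via epsilon: add s11.
From s9 via epsilon: add s12.
From s12 via epsilon: add s5.
From s5 via epsilon: add s2, s7.
No new states can be added; the closed set is {s1, s2, s4, s5, s7, s9, s10, s11, s12, s13}.

{s1, s2, s4, s5, s7, s9, s10, s11, s12, s13}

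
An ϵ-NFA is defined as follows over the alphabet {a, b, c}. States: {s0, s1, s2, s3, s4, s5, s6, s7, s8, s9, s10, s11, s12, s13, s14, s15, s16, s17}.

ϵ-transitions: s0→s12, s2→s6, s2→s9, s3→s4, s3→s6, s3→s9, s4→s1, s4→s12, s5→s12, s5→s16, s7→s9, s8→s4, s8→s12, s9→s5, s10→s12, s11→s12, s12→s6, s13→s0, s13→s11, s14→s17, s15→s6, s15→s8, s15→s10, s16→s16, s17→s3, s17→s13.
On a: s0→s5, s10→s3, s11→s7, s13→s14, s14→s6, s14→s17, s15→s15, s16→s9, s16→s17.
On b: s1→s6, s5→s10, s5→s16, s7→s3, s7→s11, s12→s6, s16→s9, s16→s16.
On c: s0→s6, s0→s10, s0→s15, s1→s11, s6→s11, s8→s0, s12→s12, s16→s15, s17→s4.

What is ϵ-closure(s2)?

Start with {s2}.
From s2 via ϵ: add s6, s9.
From s9 via ϵ: add s5.
From s5 via ϵ: add s12, s16.
No new states can be added; the closed set is {s2, s5, s6, s9, s12, s16}.

{s2, s5, s6, s9, s12, s16}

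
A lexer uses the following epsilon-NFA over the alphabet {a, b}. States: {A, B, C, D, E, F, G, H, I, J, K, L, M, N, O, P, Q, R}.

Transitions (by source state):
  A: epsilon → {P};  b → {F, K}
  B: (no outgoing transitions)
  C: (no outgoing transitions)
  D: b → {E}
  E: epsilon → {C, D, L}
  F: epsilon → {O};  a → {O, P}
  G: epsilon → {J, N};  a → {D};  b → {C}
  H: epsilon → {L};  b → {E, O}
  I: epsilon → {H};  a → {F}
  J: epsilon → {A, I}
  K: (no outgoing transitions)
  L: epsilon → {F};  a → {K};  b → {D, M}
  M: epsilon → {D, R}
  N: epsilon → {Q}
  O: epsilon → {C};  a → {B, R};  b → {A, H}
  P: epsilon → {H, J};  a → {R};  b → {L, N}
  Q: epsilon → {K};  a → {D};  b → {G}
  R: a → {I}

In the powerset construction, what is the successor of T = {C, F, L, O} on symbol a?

F on a → {O, P}.
L on a → {K}.
O on a → {B, R}.
No a-transition from C.
Union after reading a: {B, K, O, P, R}.
Now take the epsilon-closure:
From O via epsilon: add C.
From P via epsilon: add H, J.
From H via epsilon: add L.
From J via epsilon: add A, I.
From L via epsilon: add F.
No new states can be added; the closed set is {A, B, C, F, H, I, J, K, L, O, P, R}.

{A, B, C, F, H, I, J, K, L, O, P, R}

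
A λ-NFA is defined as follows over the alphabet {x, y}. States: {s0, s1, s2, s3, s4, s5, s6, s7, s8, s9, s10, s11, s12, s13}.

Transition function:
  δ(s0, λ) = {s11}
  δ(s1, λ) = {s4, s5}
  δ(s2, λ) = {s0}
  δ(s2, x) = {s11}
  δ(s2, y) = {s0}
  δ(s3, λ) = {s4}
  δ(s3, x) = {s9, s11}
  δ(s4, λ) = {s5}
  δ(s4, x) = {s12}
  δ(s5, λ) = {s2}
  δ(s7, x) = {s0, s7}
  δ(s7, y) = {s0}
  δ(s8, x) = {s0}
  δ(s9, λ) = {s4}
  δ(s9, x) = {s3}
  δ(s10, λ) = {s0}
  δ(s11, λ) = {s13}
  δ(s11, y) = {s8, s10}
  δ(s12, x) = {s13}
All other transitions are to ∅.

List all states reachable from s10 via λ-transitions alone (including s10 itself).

{s0, s10, s11, s13}

Start with {s10}.
From s10 via λ: add s0.
From s0 via λ: add s11.
From s11 via λ: add s13.
No new states can be added; the closed set is {s0, s10, s11, s13}.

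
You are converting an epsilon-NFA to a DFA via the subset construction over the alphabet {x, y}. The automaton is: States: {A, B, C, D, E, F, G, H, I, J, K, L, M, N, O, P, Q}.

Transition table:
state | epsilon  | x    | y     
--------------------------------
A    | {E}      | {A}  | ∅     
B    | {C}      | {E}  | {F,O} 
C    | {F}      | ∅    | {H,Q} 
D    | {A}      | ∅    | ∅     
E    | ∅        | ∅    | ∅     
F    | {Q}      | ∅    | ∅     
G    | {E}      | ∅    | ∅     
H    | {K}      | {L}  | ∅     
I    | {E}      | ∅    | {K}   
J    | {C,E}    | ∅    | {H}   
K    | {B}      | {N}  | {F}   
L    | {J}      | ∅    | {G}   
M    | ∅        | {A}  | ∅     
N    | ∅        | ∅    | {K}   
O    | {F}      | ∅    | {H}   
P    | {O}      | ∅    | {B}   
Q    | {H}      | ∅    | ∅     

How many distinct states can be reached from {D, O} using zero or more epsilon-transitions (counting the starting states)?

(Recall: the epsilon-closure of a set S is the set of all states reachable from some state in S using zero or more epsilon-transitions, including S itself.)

Start with {D, O}.
From D via epsilon: add A.
From O via epsilon: add F.
From A via epsilon: add E.
From F via epsilon: add Q.
From Q via epsilon: add H.
From H via epsilon: add K.
From K via epsilon: add B.
From B via epsilon: add C.
epsilon-closure = {A, B, C, D, E, F, H, K, O, Q}, which has 10 states.

10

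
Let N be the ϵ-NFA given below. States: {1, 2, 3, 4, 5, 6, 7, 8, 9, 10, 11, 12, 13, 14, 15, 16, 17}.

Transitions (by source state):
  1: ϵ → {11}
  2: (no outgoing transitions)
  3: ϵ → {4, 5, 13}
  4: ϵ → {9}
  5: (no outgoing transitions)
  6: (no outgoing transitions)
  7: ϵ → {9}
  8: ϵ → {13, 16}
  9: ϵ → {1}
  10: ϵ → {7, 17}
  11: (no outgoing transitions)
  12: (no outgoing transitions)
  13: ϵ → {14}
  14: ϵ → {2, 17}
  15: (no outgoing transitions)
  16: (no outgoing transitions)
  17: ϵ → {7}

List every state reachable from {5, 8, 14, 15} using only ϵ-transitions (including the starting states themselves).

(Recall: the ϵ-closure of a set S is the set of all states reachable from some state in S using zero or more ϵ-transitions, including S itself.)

Start with {5, 8, 14, 15}.
From 8 via ϵ: add 13, 16.
From 14 via ϵ: add 2, 17.
From 17 via ϵ: add 7.
From 7 via ϵ: add 9.
From 9 via ϵ: add 1.
From 1 via ϵ: add 11.
No new states can be added; the closed set is {1, 2, 5, 7, 8, 9, 11, 13, 14, 15, 16, 17}.

{1, 2, 5, 7, 8, 9, 11, 13, 14, 15, 16, 17}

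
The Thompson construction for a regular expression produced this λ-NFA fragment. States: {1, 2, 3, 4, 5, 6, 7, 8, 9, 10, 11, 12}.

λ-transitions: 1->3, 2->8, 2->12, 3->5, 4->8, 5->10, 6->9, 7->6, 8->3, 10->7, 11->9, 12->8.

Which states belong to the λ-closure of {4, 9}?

{3, 4, 5, 6, 7, 8, 9, 10}

Start with {4, 9}.
From 4 via λ: add 8.
From 8 via λ: add 3.
From 3 via λ: add 5.
From 5 via λ: add 10.
From 10 via λ: add 7.
From 7 via λ: add 6.
No new states can be added; the closed set is {3, 4, 5, 6, 7, 8, 9, 10}.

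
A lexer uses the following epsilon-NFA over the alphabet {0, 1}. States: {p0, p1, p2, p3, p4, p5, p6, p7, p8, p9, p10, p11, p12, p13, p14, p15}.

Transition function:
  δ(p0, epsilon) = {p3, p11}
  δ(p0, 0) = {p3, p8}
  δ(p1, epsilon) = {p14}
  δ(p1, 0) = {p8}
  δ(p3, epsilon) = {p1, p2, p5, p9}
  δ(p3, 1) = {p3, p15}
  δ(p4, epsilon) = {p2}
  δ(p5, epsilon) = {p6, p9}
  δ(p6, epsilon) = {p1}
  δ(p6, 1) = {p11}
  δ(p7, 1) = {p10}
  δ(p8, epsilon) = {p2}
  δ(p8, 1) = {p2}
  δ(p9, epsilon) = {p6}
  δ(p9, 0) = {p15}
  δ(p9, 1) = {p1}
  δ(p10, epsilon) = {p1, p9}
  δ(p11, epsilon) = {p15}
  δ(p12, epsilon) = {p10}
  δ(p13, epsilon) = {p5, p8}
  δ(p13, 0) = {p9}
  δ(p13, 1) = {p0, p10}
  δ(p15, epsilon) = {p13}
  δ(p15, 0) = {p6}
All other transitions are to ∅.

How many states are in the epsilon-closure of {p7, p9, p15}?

Start with {p7, p9, p15}.
From p9 via epsilon: add p6.
From p15 via epsilon: add p13.
From p6 via epsilon: add p1.
From p13 via epsilon: add p5, p8.
From p1 via epsilon: add p14.
From p8 via epsilon: add p2.
epsilon-closure = {p1, p2, p5, p6, p7, p8, p9, p13, p14, p15}, which has 10 states.

10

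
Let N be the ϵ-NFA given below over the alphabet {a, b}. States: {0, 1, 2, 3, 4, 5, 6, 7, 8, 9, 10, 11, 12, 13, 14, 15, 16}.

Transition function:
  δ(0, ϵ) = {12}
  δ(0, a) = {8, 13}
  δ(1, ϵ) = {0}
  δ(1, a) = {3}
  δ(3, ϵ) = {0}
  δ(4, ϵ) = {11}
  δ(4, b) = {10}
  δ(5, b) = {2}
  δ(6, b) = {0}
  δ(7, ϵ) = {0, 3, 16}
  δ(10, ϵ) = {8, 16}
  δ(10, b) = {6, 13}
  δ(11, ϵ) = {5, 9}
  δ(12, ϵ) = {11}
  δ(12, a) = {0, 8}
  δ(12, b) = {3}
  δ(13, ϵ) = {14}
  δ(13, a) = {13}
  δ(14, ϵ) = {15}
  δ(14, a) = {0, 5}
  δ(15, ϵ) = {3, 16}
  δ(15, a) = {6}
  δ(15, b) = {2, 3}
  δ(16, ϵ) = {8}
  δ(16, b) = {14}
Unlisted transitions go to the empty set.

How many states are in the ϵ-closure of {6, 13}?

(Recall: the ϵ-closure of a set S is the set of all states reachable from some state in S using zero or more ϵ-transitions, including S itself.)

Start with {6, 13}.
From 13 via ϵ: add 14.
From 14 via ϵ: add 15.
From 15 via ϵ: add 3, 16.
From 3 via ϵ: add 0.
From 16 via ϵ: add 8.
From 0 via ϵ: add 12.
From 12 via ϵ: add 11.
From 11 via ϵ: add 5, 9.
ϵ-closure = {0, 3, 5, 6, 8, 9, 11, 12, 13, 14, 15, 16}, which has 12 states.

12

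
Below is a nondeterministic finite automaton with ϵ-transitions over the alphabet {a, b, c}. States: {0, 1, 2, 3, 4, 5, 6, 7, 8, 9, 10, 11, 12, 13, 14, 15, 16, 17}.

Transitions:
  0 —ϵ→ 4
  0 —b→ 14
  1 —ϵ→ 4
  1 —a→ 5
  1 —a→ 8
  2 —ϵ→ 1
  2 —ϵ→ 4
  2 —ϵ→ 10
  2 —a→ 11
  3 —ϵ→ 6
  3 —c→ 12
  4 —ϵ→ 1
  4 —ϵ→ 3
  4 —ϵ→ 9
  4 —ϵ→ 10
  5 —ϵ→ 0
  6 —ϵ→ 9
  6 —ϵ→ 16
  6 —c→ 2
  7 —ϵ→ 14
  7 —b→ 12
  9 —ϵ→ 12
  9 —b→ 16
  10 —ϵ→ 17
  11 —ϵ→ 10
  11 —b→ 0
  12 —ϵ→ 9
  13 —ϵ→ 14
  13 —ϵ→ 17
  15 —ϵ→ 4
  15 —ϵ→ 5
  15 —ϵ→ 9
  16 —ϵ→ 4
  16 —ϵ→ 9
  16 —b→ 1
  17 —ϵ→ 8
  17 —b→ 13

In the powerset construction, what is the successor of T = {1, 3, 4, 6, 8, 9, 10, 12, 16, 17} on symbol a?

1 on a → {5, 8}.
No a-transition from 3, 4, 6, 8, 9, 10, 12, 16, 17.
Union after reading a: {5, 8}.
Now take the ϵ-closure:
From 5 via ϵ: add 0.
From 0 via ϵ: add 4.
From 4 via ϵ: add 1, 3, 9, 10.
From 3 via ϵ: add 6.
From 9 via ϵ: add 12.
From 10 via ϵ: add 17.
From 6 via ϵ: add 16.
No new states can be added; the closed set is {0, 1, 3, 4, 5, 6, 8, 9, 10, 12, 16, 17}.

{0, 1, 3, 4, 5, 6, 8, 9, 10, 12, 16, 17}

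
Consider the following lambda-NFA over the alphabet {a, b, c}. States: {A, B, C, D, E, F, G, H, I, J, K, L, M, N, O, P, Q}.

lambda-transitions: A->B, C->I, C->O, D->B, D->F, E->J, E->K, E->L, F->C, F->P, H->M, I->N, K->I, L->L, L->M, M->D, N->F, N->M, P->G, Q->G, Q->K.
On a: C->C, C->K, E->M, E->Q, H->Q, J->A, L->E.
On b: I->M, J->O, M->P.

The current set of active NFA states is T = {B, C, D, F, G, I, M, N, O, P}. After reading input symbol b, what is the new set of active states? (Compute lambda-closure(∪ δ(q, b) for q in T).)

{B, C, D, F, G, I, M, N, O, P}

I on b → {M}.
M on b → {P}.
No b-transition from B, C, D, F, G, N, O, P.
Union after reading b: {M, P}.
Now take the lambda-closure:
From M via lambda: add D.
From P via lambda: add G.
From D via lambda: add B, F.
From F via lambda: add C.
From C via lambda: add I, O.
From I via lambda: add N.
No new states can be added; the closed set is {B, C, D, F, G, I, M, N, O, P}.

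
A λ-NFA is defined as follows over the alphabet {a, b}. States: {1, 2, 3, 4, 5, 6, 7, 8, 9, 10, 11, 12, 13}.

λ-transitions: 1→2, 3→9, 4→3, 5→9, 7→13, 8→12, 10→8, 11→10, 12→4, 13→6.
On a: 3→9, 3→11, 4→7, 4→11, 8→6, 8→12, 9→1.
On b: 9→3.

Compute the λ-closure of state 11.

{3, 4, 8, 9, 10, 11, 12}

Start with {11}.
From 11 via λ: add 10.
From 10 via λ: add 8.
From 8 via λ: add 12.
From 12 via λ: add 4.
From 4 via λ: add 3.
From 3 via λ: add 9.
No new states can be added; the closed set is {3, 4, 8, 9, 10, 11, 12}.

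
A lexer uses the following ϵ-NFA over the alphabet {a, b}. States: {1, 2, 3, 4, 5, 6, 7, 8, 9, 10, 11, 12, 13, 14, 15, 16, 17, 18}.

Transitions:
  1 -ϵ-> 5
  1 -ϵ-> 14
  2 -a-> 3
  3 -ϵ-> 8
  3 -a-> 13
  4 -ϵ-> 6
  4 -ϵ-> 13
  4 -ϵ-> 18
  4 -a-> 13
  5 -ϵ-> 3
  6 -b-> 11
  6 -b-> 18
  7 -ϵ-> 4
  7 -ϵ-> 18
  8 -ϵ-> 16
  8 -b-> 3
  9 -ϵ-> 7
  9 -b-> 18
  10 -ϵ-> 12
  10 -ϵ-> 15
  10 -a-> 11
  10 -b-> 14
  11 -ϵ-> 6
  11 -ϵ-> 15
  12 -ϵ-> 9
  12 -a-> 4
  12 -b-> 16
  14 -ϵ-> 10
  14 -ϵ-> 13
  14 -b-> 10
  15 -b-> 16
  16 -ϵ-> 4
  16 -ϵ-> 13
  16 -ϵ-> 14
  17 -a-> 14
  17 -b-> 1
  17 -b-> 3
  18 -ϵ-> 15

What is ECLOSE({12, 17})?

{4, 6, 7, 9, 12, 13, 15, 17, 18}

Start with {12, 17}.
From 12 via ϵ: add 9.
From 9 via ϵ: add 7.
From 7 via ϵ: add 4, 18.
From 4 via ϵ: add 6, 13.
From 18 via ϵ: add 15.
No new states can be added; the closed set is {4, 6, 7, 9, 12, 13, 15, 17, 18}.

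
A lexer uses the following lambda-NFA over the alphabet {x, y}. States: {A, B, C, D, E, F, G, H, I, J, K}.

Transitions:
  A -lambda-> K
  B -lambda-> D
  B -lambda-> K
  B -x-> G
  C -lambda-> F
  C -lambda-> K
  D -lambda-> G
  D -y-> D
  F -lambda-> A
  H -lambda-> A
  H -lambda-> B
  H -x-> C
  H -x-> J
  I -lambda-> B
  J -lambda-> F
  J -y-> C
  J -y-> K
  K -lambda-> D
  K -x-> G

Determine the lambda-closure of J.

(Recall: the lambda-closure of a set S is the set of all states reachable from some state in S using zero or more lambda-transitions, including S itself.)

Start with {J}.
From J via lambda: add F.
From F via lambda: add A.
From A via lambda: add K.
From K via lambda: add D.
From D via lambda: add G.
No new states can be added; the closed set is {A, D, F, G, J, K}.

{A, D, F, G, J, K}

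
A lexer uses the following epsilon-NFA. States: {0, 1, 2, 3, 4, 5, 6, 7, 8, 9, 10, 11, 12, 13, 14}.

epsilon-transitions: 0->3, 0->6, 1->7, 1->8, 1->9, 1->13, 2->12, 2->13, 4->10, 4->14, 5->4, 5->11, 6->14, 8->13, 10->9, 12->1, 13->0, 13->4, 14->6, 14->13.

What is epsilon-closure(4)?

Start with {4}.
From 4 via epsilon: add 10, 14.
From 10 via epsilon: add 9.
From 14 via epsilon: add 6, 13.
From 13 via epsilon: add 0.
From 0 via epsilon: add 3.
No new states can be added; the closed set is {0, 3, 4, 6, 9, 10, 13, 14}.

{0, 3, 4, 6, 9, 10, 13, 14}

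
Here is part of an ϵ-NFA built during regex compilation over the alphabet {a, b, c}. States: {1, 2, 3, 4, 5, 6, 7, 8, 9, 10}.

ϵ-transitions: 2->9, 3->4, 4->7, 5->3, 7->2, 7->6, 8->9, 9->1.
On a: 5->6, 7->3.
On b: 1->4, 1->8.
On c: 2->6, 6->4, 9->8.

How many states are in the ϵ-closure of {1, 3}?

Start with {1, 3}.
From 3 via ϵ: add 4.
From 4 via ϵ: add 7.
From 7 via ϵ: add 2, 6.
From 2 via ϵ: add 9.
ϵ-closure = {1, 2, 3, 4, 6, 7, 9}, which has 7 states.

7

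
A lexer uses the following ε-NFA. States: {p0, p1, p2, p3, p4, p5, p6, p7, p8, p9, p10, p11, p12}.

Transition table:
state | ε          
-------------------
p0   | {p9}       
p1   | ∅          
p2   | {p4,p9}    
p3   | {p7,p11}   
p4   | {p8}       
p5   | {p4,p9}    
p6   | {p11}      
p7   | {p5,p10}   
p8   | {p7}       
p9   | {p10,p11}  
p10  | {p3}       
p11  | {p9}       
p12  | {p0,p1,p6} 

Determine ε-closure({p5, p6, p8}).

Start with {p5, p6, p8}.
From p5 via ε: add p4, p9.
From p6 via ε: add p11.
From p8 via ε: add p7.
From p7 via ε: add p10.
From p10 via ε: add p3.
No new states can be added; the closed set is {p3, p4, p5, p6, p7, p8, p9, p10, p11}.

{p3, p4, p5, p6, p7, p8, p9, p10, p11}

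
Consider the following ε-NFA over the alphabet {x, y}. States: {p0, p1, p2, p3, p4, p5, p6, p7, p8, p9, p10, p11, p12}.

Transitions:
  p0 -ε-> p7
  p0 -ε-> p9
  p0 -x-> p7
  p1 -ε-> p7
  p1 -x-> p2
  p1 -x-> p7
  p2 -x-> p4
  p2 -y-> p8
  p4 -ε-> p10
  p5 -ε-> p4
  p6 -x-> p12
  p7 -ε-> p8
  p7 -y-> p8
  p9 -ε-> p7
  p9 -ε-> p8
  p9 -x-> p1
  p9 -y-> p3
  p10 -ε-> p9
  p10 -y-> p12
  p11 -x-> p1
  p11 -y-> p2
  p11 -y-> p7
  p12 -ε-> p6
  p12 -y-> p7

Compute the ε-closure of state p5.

Start with {p5}.
From p5 via ε: add p4.
From p4 via ε: add p10.
From p10 via ε: add p9.
From p9 via ε: add p7, p8.
No new states can be added; the closed set is {p4, p5, p7, p8, p9, p10}.

{p4, p5, p7, p8, p9, p10}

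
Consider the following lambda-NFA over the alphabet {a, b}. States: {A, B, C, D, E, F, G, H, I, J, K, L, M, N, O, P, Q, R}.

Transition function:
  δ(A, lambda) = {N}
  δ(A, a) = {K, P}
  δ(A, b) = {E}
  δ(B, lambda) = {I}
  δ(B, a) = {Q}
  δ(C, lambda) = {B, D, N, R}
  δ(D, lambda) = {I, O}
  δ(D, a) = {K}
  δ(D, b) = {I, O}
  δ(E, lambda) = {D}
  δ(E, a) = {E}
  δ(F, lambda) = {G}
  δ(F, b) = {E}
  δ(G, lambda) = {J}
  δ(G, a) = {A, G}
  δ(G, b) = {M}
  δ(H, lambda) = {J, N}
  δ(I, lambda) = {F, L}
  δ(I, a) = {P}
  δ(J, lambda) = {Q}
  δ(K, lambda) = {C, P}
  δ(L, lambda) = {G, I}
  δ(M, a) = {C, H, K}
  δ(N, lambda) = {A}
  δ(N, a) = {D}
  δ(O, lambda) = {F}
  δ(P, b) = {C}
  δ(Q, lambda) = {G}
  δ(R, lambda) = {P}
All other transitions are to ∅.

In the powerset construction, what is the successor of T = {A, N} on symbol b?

{D, E, F, G, I, J, L, O, Q}

A on b → {E}.
No b-transition from N.
Union after reading b: {E}.
Now take the lambda-closure:
From E via lambda: add D.
From D via lambda: add I, O.
From I via lambda: add F, L.
From F via lambda: add G.
From G via lambda: add J.
From J via lambda: add Q.
No new states can be added; the closed set is {D, E, F, G, I, J, L, O, Q}.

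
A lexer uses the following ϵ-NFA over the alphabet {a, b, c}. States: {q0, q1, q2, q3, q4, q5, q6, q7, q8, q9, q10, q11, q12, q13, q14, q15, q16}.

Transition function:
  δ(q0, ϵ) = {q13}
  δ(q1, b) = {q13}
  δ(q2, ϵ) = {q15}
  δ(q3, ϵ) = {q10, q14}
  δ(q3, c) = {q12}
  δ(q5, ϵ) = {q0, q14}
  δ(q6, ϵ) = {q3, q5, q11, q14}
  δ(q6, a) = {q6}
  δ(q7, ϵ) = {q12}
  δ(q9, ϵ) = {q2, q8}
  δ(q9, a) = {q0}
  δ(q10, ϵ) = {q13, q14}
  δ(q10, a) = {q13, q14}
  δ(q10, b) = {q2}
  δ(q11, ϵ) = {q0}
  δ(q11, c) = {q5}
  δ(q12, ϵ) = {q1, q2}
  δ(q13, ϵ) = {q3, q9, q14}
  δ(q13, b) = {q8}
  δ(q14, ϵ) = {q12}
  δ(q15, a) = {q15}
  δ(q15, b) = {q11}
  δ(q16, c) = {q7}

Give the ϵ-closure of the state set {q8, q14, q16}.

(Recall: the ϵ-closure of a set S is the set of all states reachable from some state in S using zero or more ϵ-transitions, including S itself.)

{q1, q2, q8, q12, q14, q15, q16}

Start with {q8, q14, q16}.
From q14 via ϵ: add q12.
From q12 via ϵ: add q1, q2.
From q2 via ϵ: add q15.
No new states can be added; the closed set is {q1, q2, q8, q12, q14, q15, q16}.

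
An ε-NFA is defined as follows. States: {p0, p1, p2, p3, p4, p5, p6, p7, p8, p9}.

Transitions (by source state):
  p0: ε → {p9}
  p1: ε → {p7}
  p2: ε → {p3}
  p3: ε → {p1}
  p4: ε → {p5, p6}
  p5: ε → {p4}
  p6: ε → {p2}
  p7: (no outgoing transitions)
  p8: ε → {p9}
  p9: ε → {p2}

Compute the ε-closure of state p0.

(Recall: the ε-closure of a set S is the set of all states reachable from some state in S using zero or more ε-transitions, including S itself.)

Start with {p0}.
From p0 via ε: add p9.
From p9 via ε: add p2.
From p2 via ε: add p3.
From p3 via ε: add p1.
From p1 via ε: add p7.
No new states can be added; the closed set is {p0, p1, p2, p3, p7, p9}.

{p0, p1, p2, p3, p7, p9}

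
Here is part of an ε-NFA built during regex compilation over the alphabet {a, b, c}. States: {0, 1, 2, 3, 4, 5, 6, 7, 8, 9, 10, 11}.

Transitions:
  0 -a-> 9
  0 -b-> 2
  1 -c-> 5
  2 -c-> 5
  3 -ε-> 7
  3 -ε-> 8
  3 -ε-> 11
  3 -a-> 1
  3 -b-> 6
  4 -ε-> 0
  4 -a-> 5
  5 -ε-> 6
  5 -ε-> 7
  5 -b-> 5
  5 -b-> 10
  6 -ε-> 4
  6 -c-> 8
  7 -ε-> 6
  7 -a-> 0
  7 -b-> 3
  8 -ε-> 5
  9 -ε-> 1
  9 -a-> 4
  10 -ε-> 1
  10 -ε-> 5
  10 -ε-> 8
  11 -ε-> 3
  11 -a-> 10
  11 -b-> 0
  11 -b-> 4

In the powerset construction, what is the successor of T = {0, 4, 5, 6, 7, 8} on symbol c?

6 on c → {8}.
No c-transition from 0, 4, 5, 7, 8.
Union after reading c: {8}.
Now take the ε-closure:
From 8 via ε: add 5.
From 5 via ε: add 6, 7.
From 6 via ε: add 4.
From 4 via ε: add 0.
No new states can be added; the closed set is {0, 4, 5, 6, 7, 8}.

{0, 4, 5, 6, 7, 8}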